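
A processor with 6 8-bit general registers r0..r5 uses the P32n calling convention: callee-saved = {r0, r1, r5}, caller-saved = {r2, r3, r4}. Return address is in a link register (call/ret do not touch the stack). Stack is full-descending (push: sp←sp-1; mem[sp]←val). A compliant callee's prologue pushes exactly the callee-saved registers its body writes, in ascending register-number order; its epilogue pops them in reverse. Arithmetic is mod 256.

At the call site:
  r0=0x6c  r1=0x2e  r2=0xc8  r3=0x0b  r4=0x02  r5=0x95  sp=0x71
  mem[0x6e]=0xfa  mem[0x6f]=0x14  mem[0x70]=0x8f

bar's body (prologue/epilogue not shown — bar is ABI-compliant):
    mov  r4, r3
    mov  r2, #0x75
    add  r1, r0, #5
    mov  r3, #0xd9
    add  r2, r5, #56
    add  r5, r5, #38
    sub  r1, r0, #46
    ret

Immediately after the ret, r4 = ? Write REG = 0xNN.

prologue: push r1 -> mem[0x70]=0x2e, sp=0x70
prologue: push r5 -> mem[0x6f]=0x95, sp=0x6f
body[0] mov  r4, r3 -> r4=0x0b
body[1] mov  r2, #0x75 -> r2=0x75
body[2] add  r1, r0, #5 -> r1=0x71
body[3] mov  r3, #0xd9 -> r3=0xd9
body[4] add  r2, r5, #56 -> r2=0xcd
body[5] add  r5, r5, #38 -> r5=0xbb
body[6] sub  r1, r0, #46 -> r1=0x3e
epilogue: pop r5=0x95, sp=0x70
epilogue: pop r1=0x2e, sp=0x71
r4 is caller-saved -> body value

REG = 0x0b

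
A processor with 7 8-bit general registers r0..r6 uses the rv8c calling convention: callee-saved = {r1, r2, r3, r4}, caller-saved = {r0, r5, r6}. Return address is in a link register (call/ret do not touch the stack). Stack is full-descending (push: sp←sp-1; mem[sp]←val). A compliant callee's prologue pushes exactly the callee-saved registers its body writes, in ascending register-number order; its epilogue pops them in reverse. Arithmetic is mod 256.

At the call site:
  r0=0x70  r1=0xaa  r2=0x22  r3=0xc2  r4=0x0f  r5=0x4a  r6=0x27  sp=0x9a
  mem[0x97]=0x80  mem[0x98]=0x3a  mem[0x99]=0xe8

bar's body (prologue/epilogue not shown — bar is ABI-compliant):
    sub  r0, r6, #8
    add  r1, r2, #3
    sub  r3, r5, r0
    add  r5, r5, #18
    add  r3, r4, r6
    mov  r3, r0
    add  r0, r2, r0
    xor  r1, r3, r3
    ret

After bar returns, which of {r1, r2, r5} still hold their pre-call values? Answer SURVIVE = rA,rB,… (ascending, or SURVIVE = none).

SURVIVE = r1,r2

prologue: push r1 -> mem[0x99]=0xaa, sp=0x99
prologue: push r3 -> mem[0x98]=0xc2, sp=0x98
body[0] sub  r0, r6, #8 -> r0=0x1f
body[1] add  r1, r2, #3 -> r1=0x25
body[2] sub  r3, r5, r0 -> r3=0x2b
body[3] add  r5, r5, #18 -> r5=0x5c
body[4] add  r3, r4, r6 -> r3=0x36
body[5] mov  r3, r0 -> r3=0x1f
body[6] add  r0, r2, r0 -> r0=0x41
body[7] xor  r1, r3, r3 -> r1=0x00
epilogue: pop r3=0xc2, sp=0x99
epilogue: pop r1=0xaa, sp=0x9a
r1: callee-saved, written=True
r2: callee-saved, written=False
r5: caller-saved, written=True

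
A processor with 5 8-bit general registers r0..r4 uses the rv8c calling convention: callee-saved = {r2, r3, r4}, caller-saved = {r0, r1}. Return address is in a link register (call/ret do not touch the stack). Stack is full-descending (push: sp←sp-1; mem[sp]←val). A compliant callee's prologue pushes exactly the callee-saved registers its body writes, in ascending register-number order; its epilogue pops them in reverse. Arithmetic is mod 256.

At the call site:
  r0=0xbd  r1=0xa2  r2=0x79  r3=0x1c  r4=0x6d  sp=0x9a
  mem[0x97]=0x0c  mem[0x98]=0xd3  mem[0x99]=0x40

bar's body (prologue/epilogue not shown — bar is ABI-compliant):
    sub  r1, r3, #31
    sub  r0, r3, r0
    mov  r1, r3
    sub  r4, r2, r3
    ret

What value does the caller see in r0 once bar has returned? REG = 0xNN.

prologue: push r4 → mem[0x99]=0x6d, sp=0x99
body[0] sub  r1, r3, #31 → r1=0xfd
body[1] sub  r0, r3, r0 → r0=0x5f
body[2] mov  r1, r3 → r1=0x1c
body[3] sub  r4, r2, r3 → r4=0x5d
epilogue: pop r4=0x6d, sp=0x9a
r0 is caller-saved → body value

REG = 0x5f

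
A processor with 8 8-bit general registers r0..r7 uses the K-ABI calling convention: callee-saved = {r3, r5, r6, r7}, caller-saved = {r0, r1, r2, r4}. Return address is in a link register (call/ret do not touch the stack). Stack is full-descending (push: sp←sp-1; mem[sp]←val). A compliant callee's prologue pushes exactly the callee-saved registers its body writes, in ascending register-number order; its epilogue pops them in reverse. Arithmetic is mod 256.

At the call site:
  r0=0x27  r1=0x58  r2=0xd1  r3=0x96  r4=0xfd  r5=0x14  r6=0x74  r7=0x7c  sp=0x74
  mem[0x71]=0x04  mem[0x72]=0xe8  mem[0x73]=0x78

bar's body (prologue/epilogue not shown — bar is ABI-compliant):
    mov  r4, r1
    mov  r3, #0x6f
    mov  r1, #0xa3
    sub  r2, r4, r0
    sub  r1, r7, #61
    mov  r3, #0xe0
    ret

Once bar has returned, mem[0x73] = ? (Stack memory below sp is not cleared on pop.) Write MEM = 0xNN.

prologue: push r3 → mem[0x73]=0x96, sp=0x73
body[0] mov  r4, r1 → r4=0x58
body[1] mov  r3, #0x6f → r3=0x6f
body[2] mov  r1, #0xa3 → r1=0xa3
body[3] sub  r2, r4, r0 → r2=0x31
body[4] sub  r1, r7, #61 → r1=0x3f
body[5] mov  r3, #0xe0 → r3=0xe0
epilogue: pop r3=0x96, sp=0x74
prologue pushed ['r3'] at ['0x73']

MEM = 0x96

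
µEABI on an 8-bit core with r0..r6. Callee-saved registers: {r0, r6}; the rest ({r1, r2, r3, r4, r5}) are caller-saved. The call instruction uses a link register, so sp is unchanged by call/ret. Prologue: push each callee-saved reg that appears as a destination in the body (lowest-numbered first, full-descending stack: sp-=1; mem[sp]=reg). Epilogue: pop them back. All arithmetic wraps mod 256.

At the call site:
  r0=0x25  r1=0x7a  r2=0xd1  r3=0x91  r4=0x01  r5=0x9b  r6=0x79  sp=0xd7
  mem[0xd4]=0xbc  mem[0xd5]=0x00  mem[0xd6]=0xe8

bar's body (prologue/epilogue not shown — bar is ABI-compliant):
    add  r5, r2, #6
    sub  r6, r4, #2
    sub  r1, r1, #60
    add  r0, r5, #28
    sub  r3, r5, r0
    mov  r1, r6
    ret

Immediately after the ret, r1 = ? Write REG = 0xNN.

prologue: push r0 → mem[0xd6]=0x25, sp=0xd6
prologue: push r6 → mem[0xd5]=0x79, sp=0xd5
body[0] add  r5, r2, #6 → r5=0xd7
body[1] sub  r6, r4, #2 → r6=0xff
body[2] sub  r1, r1, #60 → r1=0x3e
body[3] add  r0, r5, #28 → r0=0xf3
body[4] sub  r3, r5, r0 → r3=0xe4
body[5] mov  r1, r6 → r1=0xff
epilogue: pop r6=0x79, sp=0xd6
epilogue: pop r0=0x25, sp=0xd7
r1 is caller-saved → body value

REG = 0xff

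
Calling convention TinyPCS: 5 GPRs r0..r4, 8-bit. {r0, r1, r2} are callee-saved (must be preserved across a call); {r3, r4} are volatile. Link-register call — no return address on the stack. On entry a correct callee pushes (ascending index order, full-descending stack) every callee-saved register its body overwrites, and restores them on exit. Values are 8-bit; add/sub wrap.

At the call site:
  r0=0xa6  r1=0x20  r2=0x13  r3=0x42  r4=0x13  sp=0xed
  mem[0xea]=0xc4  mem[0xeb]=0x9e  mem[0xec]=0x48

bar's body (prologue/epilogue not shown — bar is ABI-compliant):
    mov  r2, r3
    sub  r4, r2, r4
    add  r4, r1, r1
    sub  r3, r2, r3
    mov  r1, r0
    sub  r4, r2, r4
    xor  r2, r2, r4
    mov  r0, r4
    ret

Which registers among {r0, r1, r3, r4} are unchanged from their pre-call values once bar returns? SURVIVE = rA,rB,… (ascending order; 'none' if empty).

SURVIVE = r0,r1

prologue: push r0 → mem[0xec]=0xa6, sp=0xec
prologue: push r1 → mem[0xeb]=0x20, sp=0xeb
prologue: push r2 → mem[0xea]=0x13, sp=0xea
body[0] mov  r2, r3 → r2=0x42
body[1] sub  r4, r2, r4 → r4=0x2f
body[2] add  r4, r1, r1 → r4=0x40
body[3] sub  r3, r2, r3 → r3=0x00
body[4] mov  r1, r0 → r1=0xa6
body[5] sub  r4, r2, r4 → r4=0x02
body[6] xor  r2, r2, r4 → r2=0x40
body[7] mov  r0, r4 → r0=0x02
epilogue: pop r2=0x13, sp=0xeb
epilogue: pop r1=0x20, sp=0xec
epilogue: pop r0=0xa6, sp=0xed
r0: callee-saved, written=True
r1: callee-saved, written=True
r3: caller-saved, written=True
r4: caller-saved, written=True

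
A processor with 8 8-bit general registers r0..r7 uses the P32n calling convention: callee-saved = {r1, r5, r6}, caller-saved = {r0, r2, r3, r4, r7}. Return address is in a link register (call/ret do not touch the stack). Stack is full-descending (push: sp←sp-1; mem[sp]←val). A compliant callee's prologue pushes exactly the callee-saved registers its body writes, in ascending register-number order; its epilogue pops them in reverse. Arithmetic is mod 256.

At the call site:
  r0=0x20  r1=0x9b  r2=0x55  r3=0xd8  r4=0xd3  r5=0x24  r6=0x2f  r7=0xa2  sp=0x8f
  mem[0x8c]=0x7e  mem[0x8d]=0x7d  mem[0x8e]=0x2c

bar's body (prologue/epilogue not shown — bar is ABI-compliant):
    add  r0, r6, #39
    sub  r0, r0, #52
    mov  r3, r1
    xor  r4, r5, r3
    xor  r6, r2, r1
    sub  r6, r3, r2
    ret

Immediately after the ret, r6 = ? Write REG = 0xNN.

prologue: push r6 -> mem[0x8e]=0x2f, sp=0x8e
body[0] add  r0, r6, #39 -> r0=0x56
body[1] sub  r0, r0, #52 -> r0=0x22
body[2] mov  r3, r1 -> r3=0x9b
body[3] xor  r4, r5, r3 -> r4=0xbf
body[4] xor  r6, r2, r1 -> r6=0xce
body[5] sub  r6, r3, r2 -> r6=0x46
epilogue: pop r6=0x2f, sp=0x8f
r6 is callee-saved -> restored

REG = 0x2f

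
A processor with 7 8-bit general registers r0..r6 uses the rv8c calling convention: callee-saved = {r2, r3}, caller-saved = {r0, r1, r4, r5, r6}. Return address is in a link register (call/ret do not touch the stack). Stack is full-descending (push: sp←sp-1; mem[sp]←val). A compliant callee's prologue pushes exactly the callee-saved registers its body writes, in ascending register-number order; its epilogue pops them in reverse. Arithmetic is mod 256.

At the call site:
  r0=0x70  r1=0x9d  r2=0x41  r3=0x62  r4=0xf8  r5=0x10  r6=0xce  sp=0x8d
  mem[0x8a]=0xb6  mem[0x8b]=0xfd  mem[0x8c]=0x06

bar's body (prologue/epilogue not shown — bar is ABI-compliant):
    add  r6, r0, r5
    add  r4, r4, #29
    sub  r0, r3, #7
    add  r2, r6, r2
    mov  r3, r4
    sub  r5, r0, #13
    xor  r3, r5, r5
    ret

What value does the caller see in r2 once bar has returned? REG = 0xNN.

REG = 0x41

prologue: push r2 -> mem[0x8c]=0x41, sp=0x8c
prologue: push r3 -> mem[0x8b]=0x62, sp=0x8b
body[0] add  r6, r0, r5 -> r6=0x80
body[1] add  r4, r4, #29 -> r4=0x15
body[2] sub  r0, r3, #7 -> r0=0x5b
body[3] add  r2, r6, r2 -> r2=0xc1
body[4] mov  r3, r4 -> r3=0x15
body[5] sub  r5, r0, #13 -> r5=0x4e
body[6] xor  r3, r5, r5 -> r3=0x00
epilogue: pop r3=0x62, sp=0x8c
epilogue: pop r2=0x41, sp=0x8d
r2 is callee-saved -> restored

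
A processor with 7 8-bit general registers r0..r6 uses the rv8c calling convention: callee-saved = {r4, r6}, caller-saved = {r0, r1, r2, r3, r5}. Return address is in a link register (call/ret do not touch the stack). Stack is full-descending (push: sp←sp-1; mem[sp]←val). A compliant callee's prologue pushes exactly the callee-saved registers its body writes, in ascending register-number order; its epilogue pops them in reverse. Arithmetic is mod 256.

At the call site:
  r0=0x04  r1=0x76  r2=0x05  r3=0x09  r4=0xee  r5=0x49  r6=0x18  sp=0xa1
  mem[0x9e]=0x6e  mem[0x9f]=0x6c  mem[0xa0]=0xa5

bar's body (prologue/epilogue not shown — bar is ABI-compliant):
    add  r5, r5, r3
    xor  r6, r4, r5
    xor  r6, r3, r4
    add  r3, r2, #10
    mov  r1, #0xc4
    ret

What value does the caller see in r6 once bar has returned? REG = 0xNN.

REG = 0x18

prologue: push r6 → mem[0xa0]=0x18, sp=0xa0
body[0] add  r5, r5, r3 → r5=0x52
body[1] xor  r6, r4, r5 → r6=0xbc
body[2] xor  r6, r3, r4 → r6=0xe7
body[3] add  r3, r2, #10 → r3=0x0f
body[4] mov  r1, #0xc4 → r1=0xc4
epilogue: pop r6=0x18, sp=0xa1
r6 is callee-saved → restored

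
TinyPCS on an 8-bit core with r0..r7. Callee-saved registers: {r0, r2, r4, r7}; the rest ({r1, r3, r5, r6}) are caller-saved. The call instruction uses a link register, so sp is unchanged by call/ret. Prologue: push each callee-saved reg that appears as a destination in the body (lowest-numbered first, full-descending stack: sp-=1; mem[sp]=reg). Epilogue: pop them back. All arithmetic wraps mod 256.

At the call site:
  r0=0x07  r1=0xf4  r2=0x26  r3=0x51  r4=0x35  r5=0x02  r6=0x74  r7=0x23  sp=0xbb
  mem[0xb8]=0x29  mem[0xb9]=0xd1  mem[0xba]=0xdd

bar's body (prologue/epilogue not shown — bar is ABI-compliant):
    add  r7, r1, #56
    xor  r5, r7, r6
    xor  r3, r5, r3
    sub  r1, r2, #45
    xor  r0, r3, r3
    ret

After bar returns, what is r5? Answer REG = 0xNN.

prologue: push r0 -> mem[0xba]=0x07, sp=0xba
prologue: push r7 -> mem[0xb9]=0x23, sp=0xb9
body[0] add  r7, r1, #56 -> r7=0x2c
body[1] xor  r5, r7, r6 -> r5=0x58
body[2] xor  r3, r5, r3 -> r3=0x09
body[3] sub  r1, r2, #45 -> r1=0xf9
body[4] xor  r0, r3, r3 -> r0=0x00
epilogue: pop r7=0x23, sp=0xba
epilogue: pop r0=0x07, sp=0xbb
r5 is caller-saved -> body value

REG = 0x58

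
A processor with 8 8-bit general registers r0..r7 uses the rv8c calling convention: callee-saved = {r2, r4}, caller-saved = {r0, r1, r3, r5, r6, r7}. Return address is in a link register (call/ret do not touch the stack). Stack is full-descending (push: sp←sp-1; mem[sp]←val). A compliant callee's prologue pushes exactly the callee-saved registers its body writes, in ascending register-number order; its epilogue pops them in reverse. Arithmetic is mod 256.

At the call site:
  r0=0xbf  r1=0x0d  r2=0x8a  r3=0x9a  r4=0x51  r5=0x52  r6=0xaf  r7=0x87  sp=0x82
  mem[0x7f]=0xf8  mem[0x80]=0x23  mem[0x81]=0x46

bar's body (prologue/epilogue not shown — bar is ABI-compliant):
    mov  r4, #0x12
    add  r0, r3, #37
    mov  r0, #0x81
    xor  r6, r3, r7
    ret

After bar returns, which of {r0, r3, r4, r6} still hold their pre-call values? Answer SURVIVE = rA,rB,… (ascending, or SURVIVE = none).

prologue: push r4 → mem[0x81]=0x51, sp=0x81
body[0] mov  r4, #0x12 → r4=0x12
body[1] add  r0, r3, #37 → r0=0xbf
body[2] mov  r0, #0x81 → r0=0x81
body[3] xor  r6, r3, r7 → r6=0x1d
epilogue: pop r4=0x51, sp=0x82
r0: caller-saved, written=True
r3: caller-saved, written=False
r4: callee-saved, written=True
r6: caller-saved, written=True

SURVIVE = r3,r4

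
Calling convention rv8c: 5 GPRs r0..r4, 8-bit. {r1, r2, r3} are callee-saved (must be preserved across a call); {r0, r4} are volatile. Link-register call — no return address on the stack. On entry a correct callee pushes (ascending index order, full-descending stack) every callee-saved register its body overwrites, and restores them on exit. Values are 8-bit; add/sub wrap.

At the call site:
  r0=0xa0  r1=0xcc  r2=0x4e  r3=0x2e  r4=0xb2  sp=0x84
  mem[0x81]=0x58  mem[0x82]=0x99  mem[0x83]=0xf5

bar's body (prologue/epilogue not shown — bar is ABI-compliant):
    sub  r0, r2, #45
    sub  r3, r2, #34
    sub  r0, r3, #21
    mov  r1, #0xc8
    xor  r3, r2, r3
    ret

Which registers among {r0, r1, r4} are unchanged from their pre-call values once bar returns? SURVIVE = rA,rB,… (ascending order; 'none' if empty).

SURVIVE = r1,r4

prologue: push r1 → mem[0x83]=0xcc, sp=0x83
prologue: push r3 → mem[0x82]=0x2e, sp=0x82
body[0] sub  r0, r2, #45 → r0=0x21
body[1] sub  r3, r2, #34 → r3=0x2c
body[2] sub  r0, r3, #21 → r0=0x17
body[3] mov  r1, #0xc8 → r1=0xc8
body[4] xor  r3, r2, r3 → r3=0x62
epilogue: pop r3=0x2e, sp=0x83
epilogue: pop r1=0xcc, sp=0x84
r0: caller-saved, written=True
r1: callee-saved, written=True
r4: caller-saved, written=False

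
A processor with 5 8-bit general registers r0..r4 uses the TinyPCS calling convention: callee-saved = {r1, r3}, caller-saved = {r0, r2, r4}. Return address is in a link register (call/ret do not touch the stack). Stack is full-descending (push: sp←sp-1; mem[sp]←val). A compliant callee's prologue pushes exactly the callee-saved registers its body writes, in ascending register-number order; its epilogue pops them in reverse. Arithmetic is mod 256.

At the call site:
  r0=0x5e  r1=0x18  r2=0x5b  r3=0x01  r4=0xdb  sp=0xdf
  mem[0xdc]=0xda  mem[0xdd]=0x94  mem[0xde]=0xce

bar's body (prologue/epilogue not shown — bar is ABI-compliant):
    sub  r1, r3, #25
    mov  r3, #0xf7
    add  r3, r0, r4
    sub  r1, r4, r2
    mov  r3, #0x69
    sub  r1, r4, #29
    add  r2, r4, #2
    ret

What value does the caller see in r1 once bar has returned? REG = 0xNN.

prologue: push r1 -> mem[0xde]=0x18, sp=0xde
prologue: push r3 -> mem[0xdd]=0x01, sp=0xdd
body[0] sub  r1, r3, #25 -> r1=0xe8
body[1] mov  r3, #0xf7 -> r3=0xf7
body[2] add  r3, r0, r4 -> r3=0x39
body[3] sub  r1, r4, r2 -> r1=0x80
body[4] mov  r3, #0x69 -> r3=0x69
body[5] sub  r1, r4, #29 -> r1=0xbe
body[6] add  r2, r4, #2 -> r2=0xdd
epilogue: pop r3=0x01, sp=0xde
epilogue: pop r1=0x18, sp=0xdf
r1 is callee-saved -> restored

REG = 0x18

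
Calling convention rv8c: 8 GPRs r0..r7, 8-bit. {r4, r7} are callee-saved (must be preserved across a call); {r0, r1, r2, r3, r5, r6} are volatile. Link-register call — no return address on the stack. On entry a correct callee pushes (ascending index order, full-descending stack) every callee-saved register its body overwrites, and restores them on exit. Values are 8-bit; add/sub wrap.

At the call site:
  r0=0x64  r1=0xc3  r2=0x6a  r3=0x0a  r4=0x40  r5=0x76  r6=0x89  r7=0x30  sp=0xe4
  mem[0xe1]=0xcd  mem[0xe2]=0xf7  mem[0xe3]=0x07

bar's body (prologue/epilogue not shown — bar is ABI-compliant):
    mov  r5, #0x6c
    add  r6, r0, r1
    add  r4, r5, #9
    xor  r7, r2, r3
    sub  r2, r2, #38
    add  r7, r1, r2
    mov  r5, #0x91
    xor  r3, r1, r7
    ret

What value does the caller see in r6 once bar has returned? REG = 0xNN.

prologue: push r4 → mem[0xe3]=0x40, sp=0xe3
prologue: push r7 → mem[0xe2]=0x30, sp=0xe2
body[0] mov  r5, #0x6c → r5=0x6c
body[1] add  r6, r0, r1 → r6=0x27
body[2] add  r4, r5, #9 → r4=0x75
body[3] xor  r7, r2, r3 → r7=0x60
body[4] sub  r2, r2, #38 → r2=0x44
body[5] add  r7, r1, r2 → r7=0x07
body[6] mov  r5, #0x91 → r5=0x91
body[7] xor  r3, r1, r7 → r3=0xc4
epilogue: pop r7=0x30, sp=0xe3
epilogue: pop r4=0x40, sp=0xe4
r6 is caller-saved → body value

REG = 0x27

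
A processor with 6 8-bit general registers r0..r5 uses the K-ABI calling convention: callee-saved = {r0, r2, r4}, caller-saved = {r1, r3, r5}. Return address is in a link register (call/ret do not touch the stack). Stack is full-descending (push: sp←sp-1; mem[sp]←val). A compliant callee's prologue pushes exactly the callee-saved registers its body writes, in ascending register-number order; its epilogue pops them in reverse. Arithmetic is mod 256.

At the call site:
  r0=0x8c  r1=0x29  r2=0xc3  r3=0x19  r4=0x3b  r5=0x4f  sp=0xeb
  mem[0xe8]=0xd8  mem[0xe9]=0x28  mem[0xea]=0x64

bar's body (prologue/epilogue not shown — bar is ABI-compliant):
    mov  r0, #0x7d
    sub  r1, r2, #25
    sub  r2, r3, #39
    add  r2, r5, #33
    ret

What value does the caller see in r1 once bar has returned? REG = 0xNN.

prologue: push r0 -> mem[0xea]=0x8c, sp=0xea
prologue: push r2 -> mem[0xe9]=0xc3, sp=0xe9
body[0] mov  r0, #0x7d -> r0=0x7d
body[1] sub  r1, r2, #25 -> r1=0xaa
body[2] sub  r2, r3, #39 -> r2=0xf2
body[3] add  r2, r5, #33 -> r2=0x70
epilogue: pop r2=0xc3, sp=0xea
epilogue: pop r0=0x8c, sp=0xeb
r1 is caller-saved -> body value

REG = 0xaa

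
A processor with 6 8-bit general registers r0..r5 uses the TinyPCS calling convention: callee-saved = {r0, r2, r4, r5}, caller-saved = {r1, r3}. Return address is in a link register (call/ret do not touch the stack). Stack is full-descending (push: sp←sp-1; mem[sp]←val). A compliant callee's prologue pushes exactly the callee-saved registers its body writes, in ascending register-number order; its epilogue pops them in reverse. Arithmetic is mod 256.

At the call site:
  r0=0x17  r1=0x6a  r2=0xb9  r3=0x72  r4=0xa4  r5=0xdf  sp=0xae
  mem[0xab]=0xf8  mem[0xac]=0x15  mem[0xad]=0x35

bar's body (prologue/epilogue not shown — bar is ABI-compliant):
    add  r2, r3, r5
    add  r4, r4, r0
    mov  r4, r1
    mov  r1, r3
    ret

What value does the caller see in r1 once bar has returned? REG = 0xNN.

REG = 0x72

prologue: push r2 → mem[0xad]=0xb9, sp=0xad
prologue: push r4 → mem[0xac]=0xa4, sp=0xac
body[0] add  r2, r3, r5 → r2=0x51
body[1] add  r4, r4, r0 → r4=0xbb
body[2] mov  r4, r1 → r4=0x6a
body[3] mov  r1, r3 → r1=0x72
epilogue: pop r4=0xa4, sp=0xad
epilogue: pop r2=0xb9, sp=0xae
r1 is caller-saved → body value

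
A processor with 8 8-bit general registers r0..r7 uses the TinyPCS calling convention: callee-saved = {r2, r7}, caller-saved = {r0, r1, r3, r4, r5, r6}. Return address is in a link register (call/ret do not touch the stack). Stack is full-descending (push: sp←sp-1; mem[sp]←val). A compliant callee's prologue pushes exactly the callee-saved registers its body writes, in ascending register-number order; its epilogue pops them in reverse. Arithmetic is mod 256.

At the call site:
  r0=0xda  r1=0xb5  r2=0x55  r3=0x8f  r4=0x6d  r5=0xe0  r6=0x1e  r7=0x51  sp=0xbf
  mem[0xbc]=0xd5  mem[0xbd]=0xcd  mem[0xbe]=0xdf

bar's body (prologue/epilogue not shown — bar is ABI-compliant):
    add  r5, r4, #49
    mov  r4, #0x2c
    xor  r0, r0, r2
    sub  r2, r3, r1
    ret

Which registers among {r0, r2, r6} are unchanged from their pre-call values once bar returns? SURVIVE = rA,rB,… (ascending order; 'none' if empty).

prologue: push r2 → mem[0xbe]=0x55, sp=0xbe
body[0] add  r5, r4, #49 → r5=0x9e
body[1] mov  r4, #0x2c → r4=0x2c
body[2] xor  r0, r0, r2 → r0=0x8f
body[3] sub  r2, r3, r1 → r2=0xda
epilogue: pop r2=0x55, sp=0xbf
r0: caller-saved, written=True
r2: callee-saved, written=True
r6: caller-saved, written=False

SURVIVE = r2,r6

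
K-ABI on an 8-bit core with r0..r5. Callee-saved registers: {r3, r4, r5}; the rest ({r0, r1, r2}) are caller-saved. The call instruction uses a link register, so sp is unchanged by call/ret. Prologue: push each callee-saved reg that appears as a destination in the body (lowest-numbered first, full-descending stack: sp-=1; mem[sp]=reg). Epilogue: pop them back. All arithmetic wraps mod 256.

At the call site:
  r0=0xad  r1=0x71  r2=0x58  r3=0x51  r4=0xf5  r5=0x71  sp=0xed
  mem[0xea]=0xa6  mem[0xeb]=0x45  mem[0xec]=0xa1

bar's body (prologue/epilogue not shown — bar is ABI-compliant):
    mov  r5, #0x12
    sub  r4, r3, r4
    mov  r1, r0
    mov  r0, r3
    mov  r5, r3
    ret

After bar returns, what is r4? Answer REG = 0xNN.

prologue: push r4 → mem[0xec]=0xf5, sp=0xec
prologue: push r5 → mem[0xeb]=0x71, sp=0xeb
body[0] mov  r5, #0x12 → r5=0x12
body[1] sub  r4, r3, r4 → r4=0x5c
body[2] mov  r1, r0 → r1=0xad
body[3] mov  r0, r3 → r0=0x51
body[4] mov  r5, r3 → r5=0x51
epilogue: pop r5=0x71, sp=0xec
epilogue: pop r4=0xf5, sp=0xed
r4 is callee-saved → restored

REG = 0xf5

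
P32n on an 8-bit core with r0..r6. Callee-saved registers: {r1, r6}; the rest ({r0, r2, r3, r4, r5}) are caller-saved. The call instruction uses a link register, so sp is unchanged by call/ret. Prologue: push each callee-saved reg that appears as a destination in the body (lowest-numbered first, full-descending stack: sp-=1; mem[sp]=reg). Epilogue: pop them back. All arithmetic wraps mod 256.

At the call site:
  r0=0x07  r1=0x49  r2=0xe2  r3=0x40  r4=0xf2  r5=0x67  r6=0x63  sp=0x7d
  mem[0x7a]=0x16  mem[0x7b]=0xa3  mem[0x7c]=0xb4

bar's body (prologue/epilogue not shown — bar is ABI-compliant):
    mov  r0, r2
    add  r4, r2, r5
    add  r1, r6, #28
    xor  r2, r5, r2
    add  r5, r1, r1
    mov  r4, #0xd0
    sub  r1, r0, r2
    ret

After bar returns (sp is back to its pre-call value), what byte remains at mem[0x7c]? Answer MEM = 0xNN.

MEM = 0x49

prologue: push r1 -> mem[0x7c]=0x49, sp=0x7c
body[0] mov  r0, r2 -> r0=0xe2
body[1] add  r4, r2, r5 -> r4=0x49
body[2] add  r1, r6, #28 -> r1=0x7f
body[3] xor  r2, r5, r2 -> r2=0x85
body[4] add  r5, r1, r1 -> r5=0xfe
body[5] mov  r4, #0xd0 -> r4=0xd0
body[6] sub  r1, r0, r2 -> r1=0x5d
epilogue: pop r1=0x49, sp=0x7d
prologue pushed ['r1'] at ['0x7c']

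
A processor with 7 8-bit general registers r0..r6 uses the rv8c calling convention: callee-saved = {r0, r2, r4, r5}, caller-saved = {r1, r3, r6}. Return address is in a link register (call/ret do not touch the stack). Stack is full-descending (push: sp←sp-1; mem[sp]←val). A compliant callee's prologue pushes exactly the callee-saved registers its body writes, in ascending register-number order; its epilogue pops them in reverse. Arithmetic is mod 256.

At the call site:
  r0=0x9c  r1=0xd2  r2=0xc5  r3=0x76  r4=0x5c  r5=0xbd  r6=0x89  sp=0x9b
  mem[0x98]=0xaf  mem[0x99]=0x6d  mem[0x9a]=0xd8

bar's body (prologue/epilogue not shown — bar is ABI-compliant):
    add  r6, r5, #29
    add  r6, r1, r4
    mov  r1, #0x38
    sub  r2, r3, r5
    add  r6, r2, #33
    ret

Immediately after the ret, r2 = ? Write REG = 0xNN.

REG = 0xc5

prologue: push r2 → mem[0x9a]=0xc5, sp=0x9a
body[0] add  r6, r5, #29 → r6=0xda
body[1] add  r6, r1, r4 → r6=0x2e
body[2] mov  r1, #0x38 → r1=0x38
body[3] sub  r2, r3, r5 → r2=0xb9
body[4] add  r6, r2, #33 → r6=0xda
epilogue: pop r2=0xc5, sp=0x9b
r2 is callee-saved → restored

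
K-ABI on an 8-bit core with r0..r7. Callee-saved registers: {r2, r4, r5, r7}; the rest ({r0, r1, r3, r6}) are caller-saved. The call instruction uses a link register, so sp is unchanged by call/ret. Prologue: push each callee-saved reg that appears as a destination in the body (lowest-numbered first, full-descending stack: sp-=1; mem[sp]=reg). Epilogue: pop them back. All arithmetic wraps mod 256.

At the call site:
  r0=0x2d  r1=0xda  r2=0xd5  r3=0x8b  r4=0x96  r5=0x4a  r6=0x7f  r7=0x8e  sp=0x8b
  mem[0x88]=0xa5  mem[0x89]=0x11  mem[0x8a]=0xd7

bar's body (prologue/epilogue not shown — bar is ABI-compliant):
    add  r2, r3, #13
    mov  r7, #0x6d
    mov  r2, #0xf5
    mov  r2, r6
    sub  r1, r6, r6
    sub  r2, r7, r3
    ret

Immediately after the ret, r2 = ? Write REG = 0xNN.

REG = 0xd5

prologue: push r2 → mem[0x8a]=0xd5, sp=0x8a
prologue: push r7 → mem[0x89]=0x8e, sp=0x89
body[0] add  r2, r3, #13 → r2=0x98
body[1] mov  r7, #0x6d → r7=0x6d
body[2] mov  r2, #0xf5 → r2=0xf5
body[3] mov  r2, r6 → r2=0x7f
body[4] sub  r1, r6, r6 → r1=0x00
body[5] sub  r2, r7, r3 → r2=0xe2
epilogue: pop r7=0x8e, sp=0x8a
epilogue: pop r2=0xd5, sp=0x8b
r2 is callee-saved → restored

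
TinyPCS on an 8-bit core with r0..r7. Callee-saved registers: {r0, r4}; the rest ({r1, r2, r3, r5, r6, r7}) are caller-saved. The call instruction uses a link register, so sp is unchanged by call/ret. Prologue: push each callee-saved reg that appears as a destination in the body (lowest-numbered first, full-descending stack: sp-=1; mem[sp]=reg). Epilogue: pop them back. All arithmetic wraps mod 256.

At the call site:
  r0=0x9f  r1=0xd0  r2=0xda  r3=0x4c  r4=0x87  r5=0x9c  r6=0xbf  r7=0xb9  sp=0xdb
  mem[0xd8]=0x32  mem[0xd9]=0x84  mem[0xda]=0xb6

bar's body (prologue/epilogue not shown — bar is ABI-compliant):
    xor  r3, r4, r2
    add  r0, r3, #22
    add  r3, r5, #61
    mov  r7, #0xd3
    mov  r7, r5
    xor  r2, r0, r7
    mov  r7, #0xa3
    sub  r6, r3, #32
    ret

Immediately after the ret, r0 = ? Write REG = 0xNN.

REG = 0x9f

prologue: push r0 -> mem[0xda]=0x9f, sp=0xda
body[0] xor  r3, r4, r2 -> r3=0x5d
body[1] add  r0, r3, #22 -> r0=0x73
body[2] add  r3, r5, #61 -> r3=0xd9
body[3] mov  r7, #0xd3 -> r7=0xd3
body[4] mov  r7, r5 -> r7=0x9c
body[5] xor  r2, r0, r7 -> r2=0xef
body[6] mov  r7, #0xa3 -> r7=0xa3
body[7] sub  r6, r3, #32 -> r6=0xb9
epilogue: pop r0=0x9f, sp=0xdb
r0 is callee-saved -> restored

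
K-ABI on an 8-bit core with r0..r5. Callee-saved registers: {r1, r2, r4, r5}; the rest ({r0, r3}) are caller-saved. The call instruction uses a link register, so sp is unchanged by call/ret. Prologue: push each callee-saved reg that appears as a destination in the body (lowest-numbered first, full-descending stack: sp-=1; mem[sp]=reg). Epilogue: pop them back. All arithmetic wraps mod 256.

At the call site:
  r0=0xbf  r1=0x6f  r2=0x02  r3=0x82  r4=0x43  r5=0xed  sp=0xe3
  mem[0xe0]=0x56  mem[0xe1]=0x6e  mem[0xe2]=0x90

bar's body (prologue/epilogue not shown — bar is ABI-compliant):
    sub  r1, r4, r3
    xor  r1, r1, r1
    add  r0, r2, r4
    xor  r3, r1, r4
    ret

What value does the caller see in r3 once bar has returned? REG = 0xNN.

REG = 0x43

prologue: push r1 → mem[0xe2]=0x6f, sp=0xe2
body[0] sub  r1, r4, r3 → r1=0xc1
body[1] xor  r1, r1, r1 → r1=0x00
body[2] add  r0, r2, r4 → r0=0x45
body[3] xor  r3, r1, r4 → r3=0x43
epilogue: pop r1=0x6f, sp=0xe3
r3 is caller-saved → body value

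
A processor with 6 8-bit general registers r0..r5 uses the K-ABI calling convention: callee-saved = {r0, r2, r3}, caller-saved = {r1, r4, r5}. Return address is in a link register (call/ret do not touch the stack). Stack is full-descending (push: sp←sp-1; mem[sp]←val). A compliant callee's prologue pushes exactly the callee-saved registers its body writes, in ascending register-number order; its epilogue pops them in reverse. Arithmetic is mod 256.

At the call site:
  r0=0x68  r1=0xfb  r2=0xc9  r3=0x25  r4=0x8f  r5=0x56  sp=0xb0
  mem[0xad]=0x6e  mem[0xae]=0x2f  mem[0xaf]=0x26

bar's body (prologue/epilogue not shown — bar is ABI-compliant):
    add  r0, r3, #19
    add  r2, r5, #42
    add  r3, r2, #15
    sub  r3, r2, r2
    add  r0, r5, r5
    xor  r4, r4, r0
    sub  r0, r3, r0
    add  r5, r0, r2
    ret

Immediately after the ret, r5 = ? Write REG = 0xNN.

prologue: push r0 → mem[0xaf]=0x68, sp=0xaf
prologue: push r2 → mem[0xae]=0xc9, sp=0xae
prologue: push r3 → mem[0xad]=0x25, sp=0xad
body[0] add  r0, r3, #19 → r0=0x38
body[1] add  r2, r5, #42 → r2=0x80
body[2] add  r3, r2, #15 → r3=0x8f
body[3] sub  r3, r2, r2 → r3=0x00
body[4] add  r0, r5, r5 → r0=0xac
body[5] xor  r4, r4, r0 → r4=0x23
body[6] sub  r0, r3, r0 → r0=0x54
body[7] add  r5, r0, r2 → r5=0xd4
epilogue: pop r3=0x25, sp=0xae
epilogue: pop r2=0xc9, sp=0xaf
epilogue: pop r0=0x68, sp=0xb0
r5 is caller-saved → body value

REG = 0xd4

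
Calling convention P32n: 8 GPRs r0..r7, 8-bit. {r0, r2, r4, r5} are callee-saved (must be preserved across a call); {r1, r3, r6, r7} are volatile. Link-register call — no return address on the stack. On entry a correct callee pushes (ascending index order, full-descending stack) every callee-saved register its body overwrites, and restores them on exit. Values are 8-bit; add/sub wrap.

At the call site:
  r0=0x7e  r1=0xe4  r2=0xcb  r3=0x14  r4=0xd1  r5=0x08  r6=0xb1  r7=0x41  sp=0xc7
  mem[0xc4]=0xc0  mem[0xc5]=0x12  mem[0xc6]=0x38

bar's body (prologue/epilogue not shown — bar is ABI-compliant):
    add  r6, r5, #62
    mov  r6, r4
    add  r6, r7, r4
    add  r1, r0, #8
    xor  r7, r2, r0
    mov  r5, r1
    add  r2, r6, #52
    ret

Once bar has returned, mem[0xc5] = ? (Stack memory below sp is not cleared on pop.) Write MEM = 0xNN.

prologue: push r2 -> mem[0xc6]=0xcb, sp=0xc6
prologue: push r5 -> mem[0xc5]=0x08, sp=0xc5
body[0] add  r6, r5, #62 -> r6=0x46
body[1] mov  r6, r4 -> r6=0xd1
body[2] add  r6, r7, r4 -> r6=0x12
body[3] add  r1, r0, #8 -> r1=0x86
body[4] xor  r7, r2, r0 -> r7=0xb5
body[5] mov  r5, r1 -> r5=0x86
body[6] add  r2, r6, #52 -> r2=0x46
epilogue: pop r5=0x08, sp=0xc6
epilogue: pop r2=0xcb, sp=0xc7
prologue pushed ['r2', 'r5'] at ['0xc6', '0xc5']

MEM = 0x08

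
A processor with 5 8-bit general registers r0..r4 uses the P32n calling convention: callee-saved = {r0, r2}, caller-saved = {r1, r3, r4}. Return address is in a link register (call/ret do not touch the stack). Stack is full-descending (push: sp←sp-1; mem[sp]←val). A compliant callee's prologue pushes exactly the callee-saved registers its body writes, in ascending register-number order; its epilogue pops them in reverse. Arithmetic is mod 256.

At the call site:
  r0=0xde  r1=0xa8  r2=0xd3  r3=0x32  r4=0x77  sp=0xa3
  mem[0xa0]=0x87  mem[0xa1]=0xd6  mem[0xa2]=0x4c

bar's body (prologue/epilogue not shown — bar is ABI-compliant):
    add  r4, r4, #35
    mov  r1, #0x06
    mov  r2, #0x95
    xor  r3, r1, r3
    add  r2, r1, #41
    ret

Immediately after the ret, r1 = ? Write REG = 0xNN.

REG = 0x06

prologue: push r2 -> mem[0xa2]=0xd3, sp=0xa2
body[0] add  r4, r4, #35 -> r4=0x9a
body[1] mov  r1, #0x06 -> r1=0x06
body[2] mov  r2, #0x95 -> r2=0x95
body[3] xor  r3, r1, r3 -> r3=0x34
body[4] add  r2, r1, #41 -> r2=0x2f
epilogue: pop r2=0xd3, sp=0xa3
r1 is caller-saved -> body value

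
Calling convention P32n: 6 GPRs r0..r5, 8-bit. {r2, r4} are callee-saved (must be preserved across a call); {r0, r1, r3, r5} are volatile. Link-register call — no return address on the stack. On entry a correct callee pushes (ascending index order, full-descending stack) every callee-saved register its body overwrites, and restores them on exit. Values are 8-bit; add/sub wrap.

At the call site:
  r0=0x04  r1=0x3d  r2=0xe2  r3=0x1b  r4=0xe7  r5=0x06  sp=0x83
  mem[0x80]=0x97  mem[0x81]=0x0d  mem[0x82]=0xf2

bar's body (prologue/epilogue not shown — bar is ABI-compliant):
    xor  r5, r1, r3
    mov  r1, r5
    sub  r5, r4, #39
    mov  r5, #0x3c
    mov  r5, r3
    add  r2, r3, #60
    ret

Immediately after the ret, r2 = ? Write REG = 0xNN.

prologue: push r2 → mem[0x82]=0xe2, sp=0x82
body[0] xor  r5, r1, r3 → r5=0x26
body[1] mov  r1, r5 → r1=0x26
body[2] sub  r5, r4, #39 → r5=0xc0
body[3] mov  r5, #0x3c → r5=0x3c
body[4] mov  r5, r3 → r5=0x1b
body[5] add  r2, r3, #60 → r2=0x57
epilogue: pop r2=0xe2, sp=0x83
r2 is callee-saved → restored

REG = 0xe2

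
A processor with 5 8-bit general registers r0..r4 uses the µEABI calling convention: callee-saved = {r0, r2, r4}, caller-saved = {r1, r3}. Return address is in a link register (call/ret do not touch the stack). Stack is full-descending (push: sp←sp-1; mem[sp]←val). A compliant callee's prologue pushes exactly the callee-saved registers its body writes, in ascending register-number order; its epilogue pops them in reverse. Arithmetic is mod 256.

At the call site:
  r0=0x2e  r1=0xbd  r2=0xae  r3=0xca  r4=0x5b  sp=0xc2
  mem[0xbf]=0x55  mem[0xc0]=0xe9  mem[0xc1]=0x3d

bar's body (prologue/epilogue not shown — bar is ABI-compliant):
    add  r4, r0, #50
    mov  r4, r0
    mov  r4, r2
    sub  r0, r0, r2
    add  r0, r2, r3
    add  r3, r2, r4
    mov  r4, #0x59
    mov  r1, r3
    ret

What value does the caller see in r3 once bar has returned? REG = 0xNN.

prologue: push r0 -> mem[0xc1]=0x2e, sp=0xc1
prologue: push r4 -> mem[0xc0]=0x5b, sp=0xc0
body[0] add  r4, r0, #50 -> r4=0x60
body[1] mov  r4, r0 -> r4=0x2e
body[2] mov  r4, r2 -> r4=0xae
body[3] sub  r0, r0, r2 -> r0=0x80
body[4] add  r0, r2, r3 -> r0=0x78
body[5] add  r3, r2, r4 -> r3=0x5c
body[6] mov  r4, #0x59 -> r4=0x59
body[7] mov  r1, r3 -> r1=0x5c
epilogue: pop r4=0x5b, sp=0xc1
epilogue: pop r0=0x2e, sp=0xc2
r3 is caller-saved -> body value

REG = 0x5c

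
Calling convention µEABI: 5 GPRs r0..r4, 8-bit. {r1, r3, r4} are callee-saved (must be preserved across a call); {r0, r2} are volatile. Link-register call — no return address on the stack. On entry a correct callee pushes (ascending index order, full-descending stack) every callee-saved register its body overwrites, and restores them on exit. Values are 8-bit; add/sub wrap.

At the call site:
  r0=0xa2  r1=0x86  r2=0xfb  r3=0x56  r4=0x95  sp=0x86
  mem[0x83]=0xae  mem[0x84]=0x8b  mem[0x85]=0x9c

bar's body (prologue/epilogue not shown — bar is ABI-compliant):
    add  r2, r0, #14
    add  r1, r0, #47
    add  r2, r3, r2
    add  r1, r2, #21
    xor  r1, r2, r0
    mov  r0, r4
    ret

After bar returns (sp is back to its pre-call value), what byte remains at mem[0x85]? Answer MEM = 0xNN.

MEM = 0x86

prologue: push r1 → mem[0x85]=0x86, sp=0x85
body[0] add  r2, r0, #14 → r2=0xb0
body[1] add  r1, r0, #47 → r1=0xd1
body[2] add  r2, r3, r2 → r2=0x06
body[3] add  r1, r2, #21 → r1=0x1b
body[4] xor  r1, r2, r0 → r1=0xa4
body[5] mov  r0, r4 → r0=0x95
epilogue: pop r1=0x86, sp=0x86
prologue pushed ['r1'] at ['0x85']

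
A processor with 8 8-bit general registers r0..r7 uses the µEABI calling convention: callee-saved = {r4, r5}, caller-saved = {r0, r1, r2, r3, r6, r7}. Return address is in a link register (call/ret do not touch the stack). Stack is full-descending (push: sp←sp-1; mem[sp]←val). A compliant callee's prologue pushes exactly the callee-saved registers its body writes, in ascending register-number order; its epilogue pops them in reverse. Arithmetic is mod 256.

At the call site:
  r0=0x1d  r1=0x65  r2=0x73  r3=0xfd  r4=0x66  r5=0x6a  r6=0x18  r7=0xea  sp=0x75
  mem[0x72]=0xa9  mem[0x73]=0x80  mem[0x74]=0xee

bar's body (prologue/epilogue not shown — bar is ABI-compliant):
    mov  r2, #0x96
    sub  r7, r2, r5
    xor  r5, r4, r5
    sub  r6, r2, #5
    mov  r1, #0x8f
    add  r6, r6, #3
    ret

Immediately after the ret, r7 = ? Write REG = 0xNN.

REG = 0x2c

prologue: push r5 → mem[0x74]=0x6a, sp=0x74
body[0] mov  r2, #0x96 → r2=0x96
body[1] sub  r7, r2, r5 → r7=0x2c
body[2] xor  r5, r4, r5 → r5=0x0c
body[3] sub  r6, r2, #5 → r6=0x91
body[4] mov  r1, #0x8f → r1=0x8f
body[5] add  r6, r6, #3 → r6=0x94
epilogue: pop r5=0x6a, sp=0x75
r7 is caller-saved → body value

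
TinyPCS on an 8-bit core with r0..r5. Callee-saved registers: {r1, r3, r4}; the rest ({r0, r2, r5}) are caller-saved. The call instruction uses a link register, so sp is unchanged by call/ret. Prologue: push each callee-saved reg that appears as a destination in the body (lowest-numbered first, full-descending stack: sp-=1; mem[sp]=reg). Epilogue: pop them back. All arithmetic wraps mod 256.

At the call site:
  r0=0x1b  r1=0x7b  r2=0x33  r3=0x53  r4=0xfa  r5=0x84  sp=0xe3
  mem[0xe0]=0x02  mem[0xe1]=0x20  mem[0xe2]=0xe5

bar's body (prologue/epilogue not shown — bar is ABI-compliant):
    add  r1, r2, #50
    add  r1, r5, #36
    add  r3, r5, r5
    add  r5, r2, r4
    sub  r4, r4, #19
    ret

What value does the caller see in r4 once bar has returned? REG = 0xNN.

REG = 0xfa

prologue: push r1 → mem[0xe2]=0x7b, sp=0xe2
prologue: push r3 → mem[0xe1]=0x53, sp=0xe1
prologue: push r4 → mem[0xe0]=0xfa, sp=0xe0
body[0] add  r1, r2, #50 → r1=0x65
body[1] add  r1, r5, #36 → r1=0xa8
body[2] add  r3, r5, r5 → r3=0x08
body[3] add  r5, r2, r4 → r5=0x2d
body[4] sub  r4, r4, #19 → r4=0xe7
epilogue: pop r4=0xfa, sp=0xe1
epilogue: pop r3=0x53, sp=0xe2
epilogue: pop r1=0x7b, sp=0xe3
r4 is callee-saved → restored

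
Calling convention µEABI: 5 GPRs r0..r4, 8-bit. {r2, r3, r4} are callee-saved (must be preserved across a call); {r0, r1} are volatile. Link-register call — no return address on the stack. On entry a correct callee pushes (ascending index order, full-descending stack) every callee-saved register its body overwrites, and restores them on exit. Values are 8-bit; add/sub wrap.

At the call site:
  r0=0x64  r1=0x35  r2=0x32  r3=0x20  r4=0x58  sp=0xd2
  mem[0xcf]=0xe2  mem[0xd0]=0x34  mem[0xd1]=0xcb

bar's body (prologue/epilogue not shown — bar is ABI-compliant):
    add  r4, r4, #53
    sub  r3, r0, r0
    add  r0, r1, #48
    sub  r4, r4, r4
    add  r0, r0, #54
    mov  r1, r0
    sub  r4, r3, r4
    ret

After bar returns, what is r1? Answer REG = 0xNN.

REG = 0x9b

prologue: push r3 → mem[0xd1]=0x20, sp=0xd1
prologue: push r4 → mem[0xd0]=0x58, sp=0xd0
body[0] add  r4, r4, #53 → r4=0x8d
body[1] sub  r3, r0, r0 → r3=0x00
body[2] add  r0, r1, #48 → r0=0x65
body[3] sub  r4, r4, r4 → r4=0x00
body[4] add  r0, r0, #54 → r0=0x9b
body[5] mov  r1, r0 → r1=0x9b
body[6] sub  r4, r3, r4 → r4=0x00
epilogue: pop r4=0x58, sp=0xd1
epilogue: pop r3=0x20, sp=0xd2
r1 is caller-saved → body value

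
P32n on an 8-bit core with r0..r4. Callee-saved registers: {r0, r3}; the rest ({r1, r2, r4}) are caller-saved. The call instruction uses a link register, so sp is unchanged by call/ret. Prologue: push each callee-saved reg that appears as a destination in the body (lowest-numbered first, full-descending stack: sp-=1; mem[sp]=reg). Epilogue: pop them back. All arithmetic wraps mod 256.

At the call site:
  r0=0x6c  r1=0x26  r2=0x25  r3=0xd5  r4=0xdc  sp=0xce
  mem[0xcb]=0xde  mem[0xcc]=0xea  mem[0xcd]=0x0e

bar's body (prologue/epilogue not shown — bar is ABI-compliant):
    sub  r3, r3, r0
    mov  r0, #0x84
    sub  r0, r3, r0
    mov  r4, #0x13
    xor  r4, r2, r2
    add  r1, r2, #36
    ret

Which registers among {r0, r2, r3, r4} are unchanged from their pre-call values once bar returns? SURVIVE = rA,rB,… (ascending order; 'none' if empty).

SURVIVE = r0,r2,r3

prologue: push r0 -> mem[0xcd]=0x6c, sp=0xcd
prologue: push r3 -> mem[0xcc]=0xd5, sp=0xcc
body[0] sub  r3, r3, r0 -> r3=0x69
body[1] mov  r0, #0x84 -> r0=0x84
body[2] sub  r0, r3, r0 -> r0=0xe5
body[3] mov  r4, #0x13 -> r4=0x13
body[4] xor  r4, r2, r2 -> r4=0x00
body[5] add  r1, r2, #36 -> r1=0x49
epilogue: pop r3=0xd5, sp=0xcd
epilogue: pop r0=0x6c, sp=0xce
r0: callee-saved, written=True
r2: caller-saved, written=False
r3: callee-saved, written=True
r4: caller-saved, written=True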